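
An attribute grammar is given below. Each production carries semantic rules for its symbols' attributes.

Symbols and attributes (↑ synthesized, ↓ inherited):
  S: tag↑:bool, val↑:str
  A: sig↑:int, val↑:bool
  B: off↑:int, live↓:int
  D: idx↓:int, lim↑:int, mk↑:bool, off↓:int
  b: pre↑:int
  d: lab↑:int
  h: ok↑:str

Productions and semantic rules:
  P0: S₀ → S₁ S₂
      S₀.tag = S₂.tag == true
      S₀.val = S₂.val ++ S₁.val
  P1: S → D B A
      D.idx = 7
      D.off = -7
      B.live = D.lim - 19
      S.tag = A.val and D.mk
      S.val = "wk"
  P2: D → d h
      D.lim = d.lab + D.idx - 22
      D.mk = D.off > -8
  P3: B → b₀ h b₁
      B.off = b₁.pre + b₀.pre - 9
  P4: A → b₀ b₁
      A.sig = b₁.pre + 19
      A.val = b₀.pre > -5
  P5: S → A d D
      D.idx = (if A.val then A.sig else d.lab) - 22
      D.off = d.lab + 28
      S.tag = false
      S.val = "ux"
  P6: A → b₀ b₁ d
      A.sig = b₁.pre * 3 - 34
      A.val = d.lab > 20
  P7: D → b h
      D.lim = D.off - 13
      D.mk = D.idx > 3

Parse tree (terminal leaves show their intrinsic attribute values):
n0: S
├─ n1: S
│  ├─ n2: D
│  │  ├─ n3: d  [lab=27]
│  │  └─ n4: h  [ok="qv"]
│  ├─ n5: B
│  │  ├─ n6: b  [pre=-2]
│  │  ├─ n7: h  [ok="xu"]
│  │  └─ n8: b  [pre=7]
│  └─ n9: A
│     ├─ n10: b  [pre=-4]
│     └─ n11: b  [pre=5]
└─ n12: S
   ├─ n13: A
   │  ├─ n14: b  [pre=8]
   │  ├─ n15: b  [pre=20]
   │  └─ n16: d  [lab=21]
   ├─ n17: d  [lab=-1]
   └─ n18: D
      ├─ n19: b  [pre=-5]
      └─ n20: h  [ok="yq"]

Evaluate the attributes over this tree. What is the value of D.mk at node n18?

true

1. n2.idx = 7  [7]
2. n2.off = -7  [-7]
3. n3.lab = 27  [terminal]
4. n4.ok = "qv"  [terminal]
5. n2.lim = 12  [d.lab + D.idx - 22]
6. n2.mk = true  [D.off > -8]
7. n5.live = -7  [D.lim - 19]
8. n6.pre = -2  [terminal]
9. n7.ok = "xu"  [terminal]
10. n8.pre = 7  [terminal]
11. n5.off = -4  [b₁.pre + b₀.pre - 9]
12. n10.pre = -4  [terminal]
13. n11.pre = 5  [terminal]
14. n9.sig = 24  [b₁.pre + 19]
15. n9.val = true  [b₀.pre > -5]
16. n1.tag = true  [A.val and D.mk]
17. n1.val = "wk"  ["wk"]
18. n14.pre = 8  [terminal]
19. n15.pre = 20  [terminal]
20. n16.lab = 21  [terminal]
21. n13.sig = 26  [b₁.pre * 3 - 34]
22. n13.val = true  [d.lab > 20]
23. n17.lab = -1  [terminal]
24. n18.idx = 4  [(if A.val then A.sig else d.lab) - 22]
25. n18.off = 27  [d.lab + 28]
26. n19.pre = -5  [terminal]
27. n20.ok = "yq"  [terminal]
28. n18.lim = 14  [D.off - 13]
29. n18.mk = true  [D.idx > 3]
30. n12.tag = false  [false]
31. n12.val = "ux"  ["ux"]
32. n0.tag = false  [S₂.tag == true]
33. n0.val = "uxwk"  [S₂.val ++ S₁.val]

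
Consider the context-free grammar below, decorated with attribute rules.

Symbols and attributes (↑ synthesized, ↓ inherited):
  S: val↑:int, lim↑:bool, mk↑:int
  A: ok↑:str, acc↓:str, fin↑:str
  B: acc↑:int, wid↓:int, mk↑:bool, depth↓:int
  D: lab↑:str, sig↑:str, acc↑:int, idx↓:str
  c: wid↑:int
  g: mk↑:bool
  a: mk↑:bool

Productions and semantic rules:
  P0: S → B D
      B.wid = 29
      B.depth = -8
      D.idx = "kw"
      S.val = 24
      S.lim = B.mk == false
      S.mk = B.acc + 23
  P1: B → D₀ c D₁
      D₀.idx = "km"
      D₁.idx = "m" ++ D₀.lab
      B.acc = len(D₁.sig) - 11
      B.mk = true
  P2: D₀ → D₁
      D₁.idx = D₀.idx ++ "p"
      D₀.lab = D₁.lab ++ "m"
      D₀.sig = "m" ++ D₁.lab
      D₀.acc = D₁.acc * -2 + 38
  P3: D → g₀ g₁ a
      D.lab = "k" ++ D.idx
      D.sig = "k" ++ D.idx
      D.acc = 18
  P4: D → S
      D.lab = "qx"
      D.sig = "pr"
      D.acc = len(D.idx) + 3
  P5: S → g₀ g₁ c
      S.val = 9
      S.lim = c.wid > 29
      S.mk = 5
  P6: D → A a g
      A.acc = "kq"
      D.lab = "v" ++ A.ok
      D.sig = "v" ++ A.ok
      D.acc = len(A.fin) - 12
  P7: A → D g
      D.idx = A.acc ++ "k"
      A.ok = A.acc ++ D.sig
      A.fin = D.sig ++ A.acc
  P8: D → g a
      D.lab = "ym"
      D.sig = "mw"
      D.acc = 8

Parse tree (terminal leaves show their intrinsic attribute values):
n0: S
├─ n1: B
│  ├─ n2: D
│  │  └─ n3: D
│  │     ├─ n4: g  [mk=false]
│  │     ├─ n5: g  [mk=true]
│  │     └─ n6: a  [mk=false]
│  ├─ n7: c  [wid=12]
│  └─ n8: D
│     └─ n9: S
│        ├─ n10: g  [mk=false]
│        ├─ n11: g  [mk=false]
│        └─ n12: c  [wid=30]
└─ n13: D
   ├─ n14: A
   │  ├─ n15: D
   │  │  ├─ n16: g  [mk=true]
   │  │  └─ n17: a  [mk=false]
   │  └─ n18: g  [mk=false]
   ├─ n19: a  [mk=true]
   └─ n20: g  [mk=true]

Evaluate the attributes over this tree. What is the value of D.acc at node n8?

9

1. n1.wid = 29  [29]
2. n1.depth = -8  [-8]
3. n2.idx = "km"  ["km"]
4. n3.idx = "kmp"  [D₀.idx ++ "p"]
5. n4.mk = false  [terminal]
6. n5.mk = true  [terminal]
7. n6.mk = false  [terminal]
8. n3.lab = "kkmp"  ["k" ++ D.idx]
9. n3.sig = "kkmp"  ["k" ++ D.idx]
10. n3.acc = 18  [18]
11. n2.lab = "kkmpm"  [D₁.lab ++ "m"]
12. n2.sig = "mkkmp"  ["m" ++ D₁.lab]
13. n2.acc = 2  [D₁.acc * -2 + 38]
14. n7.wid = 12  [terminal]
15. n8.idx = "mkkmpm"  ["m" ++ D₀.lab]
16. n10.mk = false  [terminal]
17. n11.mk = false  [terminal]
18. n12.wid = 30  [terminal]
19. n9.val = 9  [9]
20. n9.lim = true  [c.wid > 29]
21. n9.mk = 5  [5]
22. n8.lab = "qx"  ["qx"]
23. n8.sig = "pr"  ["pr"]
24. n8.acc = 9  [len(D.idx) + 3]
25. n1.acc = -9  [len(D₁.sig) - 11]
26. n1.mk = true  [true]
27. n13.idx = "kw"  ["kw"]
28. n14.acc = "kq"  ["kq"]
29. n15.idx = "kqk"  [A.acc ++ "k"]
30. n16.mk = true  [terminal]
31. n17.mk = false  [terminal]
32. n15.lab = "ym"  ["ym"]
33. n15.sig = "mw"  ["mw"]
34. n15.acc = 8  [8]
35. n18.mk = false  [terminal]
36. n14.ok = "kqmw"  [A.acc ++ D.sig]
37. n14.fin = "mwkq"  [D.sig ++ A.acc]
38. n19.mk = true  [terminal]
39. n20.mk = true  [terminal]
40. n13.lab = "vkqmw"  ["v" ++ A.ok]
41. n13.sig = "vkqmw"  ["v" ++ A.ok]
42. n13.acc = -8  [len(A.fin) - 12]
43. n0.val = 24  [24]
44. n0.lim = false  [B.mk == false]
45. n0.mk = 14  [B.acc + 23]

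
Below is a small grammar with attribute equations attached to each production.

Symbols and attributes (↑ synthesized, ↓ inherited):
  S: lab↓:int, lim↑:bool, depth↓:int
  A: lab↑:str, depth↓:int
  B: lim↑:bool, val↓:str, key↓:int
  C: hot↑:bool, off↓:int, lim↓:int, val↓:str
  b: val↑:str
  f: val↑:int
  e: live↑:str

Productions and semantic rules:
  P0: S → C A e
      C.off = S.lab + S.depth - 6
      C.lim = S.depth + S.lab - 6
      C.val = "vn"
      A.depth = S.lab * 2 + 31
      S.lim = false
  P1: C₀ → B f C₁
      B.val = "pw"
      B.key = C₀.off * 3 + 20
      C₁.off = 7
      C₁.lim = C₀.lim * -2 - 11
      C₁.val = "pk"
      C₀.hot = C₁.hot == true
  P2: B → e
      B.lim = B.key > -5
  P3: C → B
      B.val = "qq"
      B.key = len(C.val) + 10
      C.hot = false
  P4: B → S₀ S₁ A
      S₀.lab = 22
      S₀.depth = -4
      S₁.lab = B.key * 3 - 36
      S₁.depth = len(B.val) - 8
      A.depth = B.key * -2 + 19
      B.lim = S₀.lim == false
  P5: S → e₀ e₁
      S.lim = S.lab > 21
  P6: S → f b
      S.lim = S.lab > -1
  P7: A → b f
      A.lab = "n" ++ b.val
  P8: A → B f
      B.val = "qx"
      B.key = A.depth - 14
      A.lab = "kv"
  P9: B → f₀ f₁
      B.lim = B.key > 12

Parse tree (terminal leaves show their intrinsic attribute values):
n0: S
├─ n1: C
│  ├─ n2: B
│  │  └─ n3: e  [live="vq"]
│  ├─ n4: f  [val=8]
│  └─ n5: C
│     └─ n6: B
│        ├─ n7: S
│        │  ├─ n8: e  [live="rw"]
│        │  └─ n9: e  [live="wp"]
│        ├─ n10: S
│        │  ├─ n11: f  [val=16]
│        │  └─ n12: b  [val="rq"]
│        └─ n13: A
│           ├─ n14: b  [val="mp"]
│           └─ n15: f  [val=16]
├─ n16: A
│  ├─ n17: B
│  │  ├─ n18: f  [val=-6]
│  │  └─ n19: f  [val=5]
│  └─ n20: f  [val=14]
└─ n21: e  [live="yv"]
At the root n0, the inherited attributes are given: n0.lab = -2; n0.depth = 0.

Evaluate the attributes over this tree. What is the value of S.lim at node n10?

1. n0.lab = -2  [given at root]
2. n0.depth = 0  [given at root]
3. n1.off = -8  [S.lab + S.depth - 6]
4. n1.lim = -8  [S.depth + S.lab - 6]
5. n1.val = "vn"  ["vn"]
6. n2.val = "pw"  ["pw"]
7. n2.key = -4  [C₀.off * 3 + 20]
8. n3.live = "vq"  [terminal]
9. n2.lim = true  [B.key > -5]
10. n4.val = 8  [terminal]
11. n5.off = 7  [7]
12. n5.lim = 5  [C₀.lim * -2 - 11]
13. n5.val = "pk"  ["pk"]
14. n6.val = "qq"  ["qq"]
15. n6.key = 12  [len(C.val) + 10]
16. n7.lab = 22  [22]
17. n7.depth = -4  [-4]
18. n8.live = "rw"  [terminal]
19. n9.live = "wp"  [terminal]
20. n7.lim = true  [S.lab > 21]
21. n10.lab = 0  [B.key * 3 - 36]
22. n10.depth = -6  [len(B.val) - 8]
23. n11.val = 16  [terminal]
24. n12.val = "rq"  [terminal]
25. n10.lim = true  [S.lab > -1]
26. n13.depth = -5  [B.key * -2 + 19]
27. n14.val = "mp"  [terminal]
28. n15.val = 16  [terminal]
29. n13.lab = "nmp"  ["n" ++ b.val]
30. n6.lim = false  [S₀.lim == false]
31. n5.hot = false  [false]
32. n1.hot = false  [C₁.hot == true]
33. n16.depth = 27  [S.lab * 2 + 31]
34. n17.val = "qx"  ["qx"]
35. n17.key = 13  [A.depth - 14]
36. n18.val = -6  [terminal]
37. n19.val = 5  [terminal]
38. n17.lim = true  [B.key > 12]
39. n20.val = 14  [terminal]
40. n16.lab = "kv"  ["kv"]
41. n21.live = "yv"  [terminal]
42. n0.lim = false  [false]

true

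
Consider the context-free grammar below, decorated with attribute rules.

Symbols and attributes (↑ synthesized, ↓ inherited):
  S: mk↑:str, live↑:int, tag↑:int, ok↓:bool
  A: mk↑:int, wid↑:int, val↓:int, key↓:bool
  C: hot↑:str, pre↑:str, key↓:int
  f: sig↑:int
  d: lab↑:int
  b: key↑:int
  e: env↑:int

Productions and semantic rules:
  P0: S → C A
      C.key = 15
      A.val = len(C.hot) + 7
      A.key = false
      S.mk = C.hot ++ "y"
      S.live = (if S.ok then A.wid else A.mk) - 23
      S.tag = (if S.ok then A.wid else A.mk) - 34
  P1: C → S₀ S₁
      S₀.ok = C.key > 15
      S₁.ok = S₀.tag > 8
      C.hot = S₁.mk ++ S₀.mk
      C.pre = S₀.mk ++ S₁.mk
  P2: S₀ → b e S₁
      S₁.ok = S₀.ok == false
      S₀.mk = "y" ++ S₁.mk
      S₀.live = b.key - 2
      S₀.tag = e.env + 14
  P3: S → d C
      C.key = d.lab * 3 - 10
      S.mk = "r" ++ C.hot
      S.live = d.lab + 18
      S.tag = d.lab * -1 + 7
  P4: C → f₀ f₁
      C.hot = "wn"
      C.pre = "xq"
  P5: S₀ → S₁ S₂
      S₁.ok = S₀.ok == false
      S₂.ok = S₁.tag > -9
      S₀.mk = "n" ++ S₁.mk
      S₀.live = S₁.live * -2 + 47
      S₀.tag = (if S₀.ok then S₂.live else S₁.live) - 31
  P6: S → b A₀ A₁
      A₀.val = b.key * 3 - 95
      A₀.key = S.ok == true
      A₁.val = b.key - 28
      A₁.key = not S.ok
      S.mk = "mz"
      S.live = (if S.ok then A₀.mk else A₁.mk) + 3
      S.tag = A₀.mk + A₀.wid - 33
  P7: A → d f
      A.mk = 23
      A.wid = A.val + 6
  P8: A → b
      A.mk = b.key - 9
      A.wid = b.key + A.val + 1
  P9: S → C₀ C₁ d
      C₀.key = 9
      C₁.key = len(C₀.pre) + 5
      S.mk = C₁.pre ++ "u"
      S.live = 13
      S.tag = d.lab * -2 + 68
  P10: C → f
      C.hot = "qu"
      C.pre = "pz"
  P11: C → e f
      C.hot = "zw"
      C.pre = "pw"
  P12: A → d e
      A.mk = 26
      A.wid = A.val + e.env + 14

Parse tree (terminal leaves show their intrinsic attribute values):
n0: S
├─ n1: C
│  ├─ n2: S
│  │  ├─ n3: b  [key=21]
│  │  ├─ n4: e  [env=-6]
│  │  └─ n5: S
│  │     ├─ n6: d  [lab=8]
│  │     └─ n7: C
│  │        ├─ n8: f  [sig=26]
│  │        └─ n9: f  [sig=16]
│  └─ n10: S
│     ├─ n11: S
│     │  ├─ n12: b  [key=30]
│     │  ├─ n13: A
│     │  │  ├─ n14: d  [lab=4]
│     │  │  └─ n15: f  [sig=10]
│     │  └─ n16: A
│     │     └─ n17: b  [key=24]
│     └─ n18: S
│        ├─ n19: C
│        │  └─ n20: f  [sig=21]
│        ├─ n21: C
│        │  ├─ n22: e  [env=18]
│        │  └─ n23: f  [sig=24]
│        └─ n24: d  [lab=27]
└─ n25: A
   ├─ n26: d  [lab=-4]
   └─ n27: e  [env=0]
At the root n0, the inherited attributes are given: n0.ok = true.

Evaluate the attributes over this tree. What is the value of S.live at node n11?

1. n0.ok = true  [given at root]
2. n1.key = 15  [15]
3. n2.ok = false  [C.key > 15]
4. n3.key = 21  [terminal]
5. n4.env = -6  [terminal]
6. n5.ok = true  [S₀.ok == false]
7. n6.lab = 8  [terminal]
8. n7.key = 14  [d.lab * 3 - 10]
9. n8.sig = 26  [terminal]
10. n9.sig = 16  [terminal]
11. n7.hot = "wn"  ["wn"]
12. n7.pre = "xq"  ["xq"]
13. n5.mk = "rwn"  ["r" ++ C.hot]
14. n5.live = 26  [d.lab + 18]
15. n5.tag = -1  [d.lab * -1 + 7]
16. n2.mk = "yrwn"  ["y" ++ S₁.mk]
17. n2.live = 19  [b.key - 2]
18. n2.tag = 8  [e.env + 14]
19. n10.ok = false  [S₀.tag > 8]
20. n11.ok = true  [S₀.ok == false]
21. n12.key = 30  [terminal]
22. n13.val = -5  [b.key * 3 - 95]
23. n13.key = true  [S.ok == true]
24. n14.lab = 4  [terminal]
25. n15.sig = 10  [terminal]
26. n13.mk = 23  [23]
27. n13.wid = 1  [A.val + 6]
28. n16.val = 2  [b.key - 28]
29. n16.key = false  [not S.ok]
30. n17.key = 24  [terminal]
31. n16.mk = 15  [b.key - 9]
32. n16.wid = 27  [b.key + A.val + 1]
33. n11.mk = "mz"  ["mz"]
34. n11.live = 26  [(if S.ok then A₀.mk else A₁.mk) + 3]
35. n11.tag = -9  [A₀.mk + A₀.wid - 33]
36. n18.ok = false  [S₁.tag > -9]
37. n19.key = 9  [9]
38. n20.sig = 21  [terminal]
39. n19.hot = "qu"  ["qu"]
40. n19.pre = "pz"  ["pz"]
41. n21.key = 7  [len(C₀.pre) + 5]
42. n22.env = 18  [terminal]
43. n23.sig = 24  [terminal]
44. n21.hot = "zw"  ["zw"]
45. n21.pre = "pw"  ["pw"]
46. n24.lab = 27  [terminal]
47. n18.mk = "pwu"  [C₁.pre ++ "u"]
48. n18.live = 13  [13]
49. n18.tag = 14  [d.lab * -2 + 68]
50. n10.mk = "nmz"  ["n" ++ S₁.mk]
51. n10.live = -5  [S₁.live * -2 + 47]
52. n10.tag = -5  [(if S₀.ok then S₂.live else S₁.live) - 31]
53. n1.hot = "nmzyrwn"  [S₁.mk ++ S₀.mk]
54. n1.pre = "yrwnnmz"  [S₀.mk ++ S₁.mk]
55. n25.val = 14  [len(C.hot) + 7]
56. n25.key = false  [false]
57. n26.lab = -4  [terminal]
58. n27.env = 0  [terminal]
59. n25.mk = 26  [26]
60. n25.wid = 28  [A.val + e.env + 14]
61. n0.mk = "nmzyrwny"  [C.hot ++ "y"]
62. n0.live = 5  [(if S.ok then A.wid else A.mk) - 23]
63. n0.tag = -6  [(if S.ok then A.wid else A.mk) - 34]

26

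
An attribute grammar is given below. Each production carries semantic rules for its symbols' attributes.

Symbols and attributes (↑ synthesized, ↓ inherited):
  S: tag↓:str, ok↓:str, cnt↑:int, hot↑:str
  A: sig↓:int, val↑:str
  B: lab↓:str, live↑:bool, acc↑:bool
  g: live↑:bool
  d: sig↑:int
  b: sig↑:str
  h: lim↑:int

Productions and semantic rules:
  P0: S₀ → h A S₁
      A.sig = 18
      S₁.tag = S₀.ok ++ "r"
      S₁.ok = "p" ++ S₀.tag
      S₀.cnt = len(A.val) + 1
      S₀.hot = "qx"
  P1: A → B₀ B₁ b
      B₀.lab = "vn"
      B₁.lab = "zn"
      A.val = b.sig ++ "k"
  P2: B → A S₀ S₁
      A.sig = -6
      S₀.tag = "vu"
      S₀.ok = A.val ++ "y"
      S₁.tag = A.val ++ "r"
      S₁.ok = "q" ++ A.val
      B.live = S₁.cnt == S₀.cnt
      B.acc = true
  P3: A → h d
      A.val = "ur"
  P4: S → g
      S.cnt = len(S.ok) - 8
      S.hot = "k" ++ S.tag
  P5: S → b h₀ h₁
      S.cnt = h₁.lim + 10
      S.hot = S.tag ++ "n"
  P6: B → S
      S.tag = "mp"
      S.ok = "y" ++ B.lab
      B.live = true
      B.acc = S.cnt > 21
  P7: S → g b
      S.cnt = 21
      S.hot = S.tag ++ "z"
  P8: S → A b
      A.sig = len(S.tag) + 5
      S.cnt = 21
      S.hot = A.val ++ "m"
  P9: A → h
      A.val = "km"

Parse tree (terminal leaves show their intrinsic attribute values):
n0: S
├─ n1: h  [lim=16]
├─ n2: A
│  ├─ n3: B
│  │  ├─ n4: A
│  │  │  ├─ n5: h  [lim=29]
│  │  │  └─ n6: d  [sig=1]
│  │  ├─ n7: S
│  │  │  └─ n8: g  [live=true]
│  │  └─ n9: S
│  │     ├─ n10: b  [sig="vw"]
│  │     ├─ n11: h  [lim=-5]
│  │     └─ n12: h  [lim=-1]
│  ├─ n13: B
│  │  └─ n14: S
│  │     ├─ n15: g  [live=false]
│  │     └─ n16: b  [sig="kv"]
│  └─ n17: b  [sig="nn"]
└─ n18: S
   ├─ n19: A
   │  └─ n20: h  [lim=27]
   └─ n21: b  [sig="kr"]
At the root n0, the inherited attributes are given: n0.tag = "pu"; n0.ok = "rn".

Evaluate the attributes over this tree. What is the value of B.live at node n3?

false

1. n0.tag = "pu"  [given at root]
2. n0.ok = "rn"  [given at root]
3. n1.lim = 16  [terminal]
4. n2.sig = 18  [18]
5. n3.lab = "vn"  ["vn"]
6. n4.sig = -6  [-6]
7. n5.lim = 29  [terminal]
8. n6.sig = 1  [terminal]
9. n4.val = "ur"  ["ur"]
10. n7.tag = "vu"  ["vu"]
11. n7.ok = "ury"  [A.val ++ "y"]
12. n8.live = true  [terminal]
13. n7.cnt = -5  [len(S.ok) - 8]
14. n7.hot = "kvu"  ["k" ++ S.tag]
15. n9.tag = "urr"  [A.val ++ "r"]
16. n9.ok = "qur"  ["q" ++ A.val]
17. n10.sig = "vw"  [terminal]
18. n11.lim = -5  [terminal]
19. n12.lim = -1  [terminal]
20. n9.cnt = 9  [h₁.lim + 10]
21. n9.hot = "urrn"  [S.tag ++ "n"]
22. n3.live = false  [S₁.cnt == S₀.cnt]
23. n3.acc = true  [true]
24. n13.lab = "zn"  ["zn"]
25. n14.tag = "mp"  ["mp"]
26. n14.ok = "yzn"  ["y" ++ B.lab]
27. n15.live = false  [terminal]
28. n16.sig = "kv"  [terminal]
29. n14.cnt = 21  [21]
30. n14.hot = "mpz"  [S.tag ++ "z"]
31. n13.live = true  [true]
32. n13.acc = false  [S.cnt > 21]
33. n17.sig = "nn"  [terminal]
34. n2.val = "nnk"  [b.sig ++ "k"]
35. n18.tag = "rnr"  [S₀.ok ++ "r"]
36. n18.ok = "ppu"  ["p" ++ S₀.tag]
37. n19.sig = 8  [len(S.tag) + 5]
38. n20.lim = 27  [terminal]
39. n19.val = "km"  ["km"]
40. n21.sig = "kr"  [terminal]
41. n18.cnt = 21  [21]
42. n18.hot = "kmm"  [A.val ++ "m"]
43. n0.cnt = 4  [len(A.val) + 1]
44. n0.hot = "qx"  ["qx"]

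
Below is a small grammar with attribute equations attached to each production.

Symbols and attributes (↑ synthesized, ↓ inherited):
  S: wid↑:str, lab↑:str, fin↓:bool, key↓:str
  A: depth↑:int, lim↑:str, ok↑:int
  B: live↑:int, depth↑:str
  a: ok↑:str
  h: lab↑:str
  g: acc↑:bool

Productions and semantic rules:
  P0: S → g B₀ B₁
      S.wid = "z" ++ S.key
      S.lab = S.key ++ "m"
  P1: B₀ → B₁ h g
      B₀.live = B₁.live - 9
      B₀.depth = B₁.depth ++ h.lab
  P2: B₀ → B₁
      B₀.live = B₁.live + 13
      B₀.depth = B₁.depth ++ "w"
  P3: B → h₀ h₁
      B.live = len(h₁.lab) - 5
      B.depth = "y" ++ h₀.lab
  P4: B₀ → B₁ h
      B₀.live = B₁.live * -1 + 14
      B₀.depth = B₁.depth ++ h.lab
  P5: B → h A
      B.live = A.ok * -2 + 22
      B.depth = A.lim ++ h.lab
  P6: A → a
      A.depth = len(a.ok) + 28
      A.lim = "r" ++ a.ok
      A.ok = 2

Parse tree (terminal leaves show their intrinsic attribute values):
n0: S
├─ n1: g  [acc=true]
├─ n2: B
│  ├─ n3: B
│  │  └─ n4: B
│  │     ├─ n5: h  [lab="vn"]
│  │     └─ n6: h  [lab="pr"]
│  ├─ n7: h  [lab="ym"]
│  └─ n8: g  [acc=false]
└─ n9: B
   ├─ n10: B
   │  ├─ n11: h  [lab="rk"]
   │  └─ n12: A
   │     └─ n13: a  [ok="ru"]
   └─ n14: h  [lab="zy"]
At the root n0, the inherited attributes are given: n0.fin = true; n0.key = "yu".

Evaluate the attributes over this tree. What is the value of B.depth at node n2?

1. n0.fin = true  [given at root]
2. n0.key = "yu"  [given at root]
3. n1.acc = true  [terminal]
4. n5.lab = "vn"  [terminal]
5. n6.lab = "pr"  [terminal]
6. n4.live = -3  [len(h₁.lab) - 5]
7. n4.depth = "yvn"  ["y" ++ h₀.lab]
8. n3.live = 10  [B₁.live + 13]
9. n3.depth = "yvnw"  [B₁.depth ++ "w"]
10. n7.lab = "ym"  [terminal]
11. n8.acc = false  [terminal]
12. n2.live = 1  [B₁.live - 9]
13. n2.depth = "yvnwym"  [B₁.depth ++ h.lab]
14. n11.lab = "rk"  [terminal]
15. n13.ok = "ru"  [terminal]
16. n12.depth = 30  [len(a.ok) + 28]
17. n12.lim = "rru"  ["r" ++ a.ok]
18. n12.ok = 2  [2]
19. n10.live = 18  [A.ok * -2 + 22]
20. n10.depth = "rrurk"  [A.lim ++ h.lab]
21. n14.lab = "zy"  [terminal]
22. n9.live = -4  [B₁.live * -1 + 14]
23. n9.depth = "rrurkzy"  [B₁.depth ++ h.lab]
24. n0.wid = "zyu"  ["z" ++ S.key]
25. n0.lab = "yum"  [S.key ++ "m"]

"yvnwym"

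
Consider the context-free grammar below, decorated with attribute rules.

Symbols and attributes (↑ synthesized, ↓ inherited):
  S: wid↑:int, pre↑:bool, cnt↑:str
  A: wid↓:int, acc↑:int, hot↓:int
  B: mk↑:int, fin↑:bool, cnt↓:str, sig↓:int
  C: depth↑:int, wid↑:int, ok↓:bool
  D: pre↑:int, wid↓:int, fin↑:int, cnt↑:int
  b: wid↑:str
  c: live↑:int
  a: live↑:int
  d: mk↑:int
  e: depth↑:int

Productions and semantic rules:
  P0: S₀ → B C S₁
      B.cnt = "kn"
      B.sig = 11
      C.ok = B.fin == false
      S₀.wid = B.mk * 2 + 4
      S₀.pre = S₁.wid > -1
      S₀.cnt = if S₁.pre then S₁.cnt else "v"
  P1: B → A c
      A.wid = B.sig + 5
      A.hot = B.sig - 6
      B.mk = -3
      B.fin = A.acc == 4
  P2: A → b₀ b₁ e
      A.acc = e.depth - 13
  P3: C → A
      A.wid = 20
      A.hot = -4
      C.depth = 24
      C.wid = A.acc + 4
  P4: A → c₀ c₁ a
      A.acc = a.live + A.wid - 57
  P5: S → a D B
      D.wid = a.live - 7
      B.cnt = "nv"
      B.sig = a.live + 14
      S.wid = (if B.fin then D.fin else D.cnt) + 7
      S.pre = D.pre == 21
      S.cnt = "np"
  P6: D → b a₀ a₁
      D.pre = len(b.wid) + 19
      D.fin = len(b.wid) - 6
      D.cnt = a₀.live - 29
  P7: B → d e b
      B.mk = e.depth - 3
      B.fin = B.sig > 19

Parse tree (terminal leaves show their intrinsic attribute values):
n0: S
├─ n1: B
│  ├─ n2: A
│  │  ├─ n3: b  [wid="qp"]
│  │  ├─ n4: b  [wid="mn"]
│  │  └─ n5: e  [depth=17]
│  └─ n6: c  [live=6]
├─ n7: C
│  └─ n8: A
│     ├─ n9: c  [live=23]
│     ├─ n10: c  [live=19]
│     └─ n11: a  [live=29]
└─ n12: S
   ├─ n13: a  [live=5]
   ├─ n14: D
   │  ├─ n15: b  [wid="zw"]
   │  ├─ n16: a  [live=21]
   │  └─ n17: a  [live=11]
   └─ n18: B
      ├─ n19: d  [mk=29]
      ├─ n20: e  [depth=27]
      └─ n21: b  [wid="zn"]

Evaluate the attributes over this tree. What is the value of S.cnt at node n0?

"np"

1. n1.cnt = "kn"  ["kn"]
2. n1.sig = 11  [11]
3. n2.wid = 16  [B.sig + 5]
4. n2.hot = 5  [B.sig - 6]
5. n3.wid = "qp"  [terminal]
6. n4.wid = "mn"  [terminal]
7. n5.depth = 17  [terminal]
8. n2.acc = 4  [e.depth - 13]
9. n6.live = 6  [terminal]
10. n1.mk = -3  [-3]
11. n1.fin = true  [A.acc == 4]
12. n7.ok = false  [B.fin == false]
13. n8.wid = 20  [20]
14. n8.hot = -4  [-4]
15. n9.live = 23  [terminal]
16. n10.live = 19  [terminal]
17. n11.live = 29  [terminal]
18. n8.acc = -8  [a.live + A.wid - 57]
19. n7.depth = 24  [24]
20. n7.wid = -4  [A.acc + 4]
21. n13.live = 5  [terminal]
22. n14.wid = -2  [a.live - 7]
23. n15.wid = "zw"  [terminal]
24. n16.live = 21  [terminal]
25. n17.live = 11  [terminal]
26. n14.pre = 21  [len(b.wid) + 19]
27. n14.fin = -4  [len(b.wid) - 6]
28. n14.cnt = -8  [a₀.live - 29]
29. n18.cnt = "nv"  ["nv"]
30. n18.sig = 19  [a.live + 14]
31. n19.mk = 29  [terminal]
32. n20.depth = 27  [terminal]
33. n21.wid = "zn"  [terminal]
34. n18.mk = 24  [e.depth - 3]
35. n18.fin = false  [B.sig > 19]
36. n12.wid = -1  [(if B.fin then D.fin else D.cnt) + 7]
37. n12.pre = true  [D.pre == 21]
38. n12.cnt = "np"  ["np"]
39. n0.wid = -2  [B.mk * 2 + 4]
40. n0.pre = false  [S₁.wid > -1]
41. n0.cnt = "np"  [if S₁.pre then S₁.cnt else "v"]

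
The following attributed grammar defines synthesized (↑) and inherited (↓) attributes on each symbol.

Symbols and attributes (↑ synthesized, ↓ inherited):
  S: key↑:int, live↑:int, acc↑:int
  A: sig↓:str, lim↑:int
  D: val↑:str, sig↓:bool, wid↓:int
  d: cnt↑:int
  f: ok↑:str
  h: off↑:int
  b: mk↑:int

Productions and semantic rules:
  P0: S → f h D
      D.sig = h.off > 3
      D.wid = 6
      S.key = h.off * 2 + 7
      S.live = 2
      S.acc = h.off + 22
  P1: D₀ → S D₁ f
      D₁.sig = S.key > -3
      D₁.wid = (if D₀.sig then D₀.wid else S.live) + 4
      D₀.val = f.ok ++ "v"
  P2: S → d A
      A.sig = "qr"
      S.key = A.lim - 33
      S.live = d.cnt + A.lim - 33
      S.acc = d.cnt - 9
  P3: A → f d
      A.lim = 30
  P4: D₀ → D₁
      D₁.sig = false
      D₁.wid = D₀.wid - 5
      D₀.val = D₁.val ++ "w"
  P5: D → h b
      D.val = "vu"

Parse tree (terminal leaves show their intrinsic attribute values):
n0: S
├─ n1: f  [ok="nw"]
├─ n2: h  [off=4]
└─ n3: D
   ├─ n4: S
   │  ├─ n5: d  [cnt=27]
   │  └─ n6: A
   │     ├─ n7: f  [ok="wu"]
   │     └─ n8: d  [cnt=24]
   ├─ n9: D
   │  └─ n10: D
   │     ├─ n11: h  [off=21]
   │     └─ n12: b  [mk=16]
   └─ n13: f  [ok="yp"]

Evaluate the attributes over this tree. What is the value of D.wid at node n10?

1. n1.ok = "nw"  [terminal]
2. n2.off = 4  [terminal]
3. n3.sig = true  [h.off > 3]
4. n3.wid = 6  [6]
5. n5.cnt = 27  [terminal]
6. n6.sig = "qr"  ["qr"]
7. n7.ok = "wu"  [terminal]
8. n8.cnt = 24  [terminal]
9. n6.lim = 30  [30]
10. n4.key = -3  [A.lim - 33]
11. n4.live = 24  [d.cnt + A.lim - 33]
12. n4.acc = 18  [d.cnt - 9]
13. n9.sig = false  [S.key > -3]
14. n9.wid = 10  [(if D₀.sig then D₀.wid else S.live) + 4]
15. n10.sig = false  [false]
16. n10.wid = 5  [D₀.wid - 5]
17. n11.off = 21  [terminal]
18. n12.mk = 16  [terminal]
19. n10.val = "vu"  ["vu"]
20. n9.val = "vuw"  [D₁.val ++ "w"]
21. n13.ok = "yp"  [terminal]
22. n3.val = "ypv"  [f.ok ++ "v"]
23. n0.key = 15  [h.off * 2 + 7]
24. n0.live = 2  [2]
25. n0.acc = 26  [h.off + 22]

5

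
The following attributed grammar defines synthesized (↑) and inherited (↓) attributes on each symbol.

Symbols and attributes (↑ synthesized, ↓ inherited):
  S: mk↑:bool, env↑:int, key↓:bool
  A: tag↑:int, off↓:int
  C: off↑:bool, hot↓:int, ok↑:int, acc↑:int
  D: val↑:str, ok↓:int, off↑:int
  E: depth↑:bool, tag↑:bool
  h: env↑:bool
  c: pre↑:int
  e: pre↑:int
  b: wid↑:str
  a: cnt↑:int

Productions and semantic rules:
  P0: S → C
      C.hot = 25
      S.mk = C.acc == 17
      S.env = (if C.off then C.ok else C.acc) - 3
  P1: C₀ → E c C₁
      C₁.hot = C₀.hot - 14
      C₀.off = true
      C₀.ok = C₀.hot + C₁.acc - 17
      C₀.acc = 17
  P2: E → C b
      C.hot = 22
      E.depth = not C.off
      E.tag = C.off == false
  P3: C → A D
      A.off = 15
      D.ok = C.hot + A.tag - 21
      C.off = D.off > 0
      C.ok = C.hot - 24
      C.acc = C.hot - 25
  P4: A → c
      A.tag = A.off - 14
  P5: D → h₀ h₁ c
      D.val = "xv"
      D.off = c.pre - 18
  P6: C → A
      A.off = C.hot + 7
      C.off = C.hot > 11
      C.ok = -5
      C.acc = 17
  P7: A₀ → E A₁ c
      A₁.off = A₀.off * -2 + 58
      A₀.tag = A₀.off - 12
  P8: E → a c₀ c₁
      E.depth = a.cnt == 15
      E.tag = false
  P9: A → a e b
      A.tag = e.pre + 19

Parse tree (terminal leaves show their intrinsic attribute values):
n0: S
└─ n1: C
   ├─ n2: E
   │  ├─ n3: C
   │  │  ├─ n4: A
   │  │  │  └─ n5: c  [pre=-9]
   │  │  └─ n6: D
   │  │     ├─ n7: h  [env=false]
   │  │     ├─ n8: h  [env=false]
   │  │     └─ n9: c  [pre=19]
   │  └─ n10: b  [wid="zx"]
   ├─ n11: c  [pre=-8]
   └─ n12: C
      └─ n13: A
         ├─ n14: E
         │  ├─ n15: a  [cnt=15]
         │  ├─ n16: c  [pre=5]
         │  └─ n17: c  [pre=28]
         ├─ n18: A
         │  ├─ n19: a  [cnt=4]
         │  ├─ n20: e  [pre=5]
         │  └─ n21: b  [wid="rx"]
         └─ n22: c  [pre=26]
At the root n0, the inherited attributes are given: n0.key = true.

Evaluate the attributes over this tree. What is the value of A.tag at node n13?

6

1. n0.key = true  [given at root]
2. n1.hot = 25  [25]
3. n3.hot = 22  [22]
4. n4.off = 15  [15]
5. n5.pre = -9  [terminal]
6. n4.tag = 1  [A.off - 14]
7. n6.ok = 2  [C.hot + A.tag - 21]
8. n7.env = false  [terminal]
9. n8.env = false  [terminal]
10. n9.pre = 19  [terminal]
11. n6.val = "xv"  ["xv"]
12. n6.off = 1  [c.pre - 18]
13. n3.off = true  [D.off > 0]
14. n3.ok = -2  [C.hot - 24]
15. n3.acc = -3  [C.hot - 25]
16. n10.wid = "zx"  [terminal]
17. n2.depth = false  [not C.off]
18. n2.tag = false  [C.off == false]
19. n11.pre = -8  [terminal]
20. n12.hot = 11  [C₀.hot - 14]
21. n13.off = 18  [C.hot + 7]
22. n15.cnt = 15  [terminal]
23. n16.pre = 5  [terminal]
24. n17.pre = 28  [terminal]
25. n14.depth = true  [a.cnt == 15]
26. n14.tag = false  [false]
27. n18.off = 22  [A₀.off * -2 + 58]
28. n19.cnt = 4  [terminal]
29. n20.pre = 5  [terminal]
30. n21.wid = "rx"  [terminal]
31. n18.tag = 24  [e.pre + 19]
32. n22.pre = 26  [terminal]
33. n13.tag = 6  [A₀.off - 12]
34. n12.off = false  [C.hot > 11]
35. n12.ok = -5  [-5]
36. n12.acc = 17  [17]
37. n1.off = true  [true]
38. n1.ok = 25  [C₀.hot + C₁.acc - 17]
39. n1.acc = 17  [17]
40. n0.mk = true  [C.acc == 17]
41. n0.env = 22  [(if C.off then C.ok else C.acc) - 3]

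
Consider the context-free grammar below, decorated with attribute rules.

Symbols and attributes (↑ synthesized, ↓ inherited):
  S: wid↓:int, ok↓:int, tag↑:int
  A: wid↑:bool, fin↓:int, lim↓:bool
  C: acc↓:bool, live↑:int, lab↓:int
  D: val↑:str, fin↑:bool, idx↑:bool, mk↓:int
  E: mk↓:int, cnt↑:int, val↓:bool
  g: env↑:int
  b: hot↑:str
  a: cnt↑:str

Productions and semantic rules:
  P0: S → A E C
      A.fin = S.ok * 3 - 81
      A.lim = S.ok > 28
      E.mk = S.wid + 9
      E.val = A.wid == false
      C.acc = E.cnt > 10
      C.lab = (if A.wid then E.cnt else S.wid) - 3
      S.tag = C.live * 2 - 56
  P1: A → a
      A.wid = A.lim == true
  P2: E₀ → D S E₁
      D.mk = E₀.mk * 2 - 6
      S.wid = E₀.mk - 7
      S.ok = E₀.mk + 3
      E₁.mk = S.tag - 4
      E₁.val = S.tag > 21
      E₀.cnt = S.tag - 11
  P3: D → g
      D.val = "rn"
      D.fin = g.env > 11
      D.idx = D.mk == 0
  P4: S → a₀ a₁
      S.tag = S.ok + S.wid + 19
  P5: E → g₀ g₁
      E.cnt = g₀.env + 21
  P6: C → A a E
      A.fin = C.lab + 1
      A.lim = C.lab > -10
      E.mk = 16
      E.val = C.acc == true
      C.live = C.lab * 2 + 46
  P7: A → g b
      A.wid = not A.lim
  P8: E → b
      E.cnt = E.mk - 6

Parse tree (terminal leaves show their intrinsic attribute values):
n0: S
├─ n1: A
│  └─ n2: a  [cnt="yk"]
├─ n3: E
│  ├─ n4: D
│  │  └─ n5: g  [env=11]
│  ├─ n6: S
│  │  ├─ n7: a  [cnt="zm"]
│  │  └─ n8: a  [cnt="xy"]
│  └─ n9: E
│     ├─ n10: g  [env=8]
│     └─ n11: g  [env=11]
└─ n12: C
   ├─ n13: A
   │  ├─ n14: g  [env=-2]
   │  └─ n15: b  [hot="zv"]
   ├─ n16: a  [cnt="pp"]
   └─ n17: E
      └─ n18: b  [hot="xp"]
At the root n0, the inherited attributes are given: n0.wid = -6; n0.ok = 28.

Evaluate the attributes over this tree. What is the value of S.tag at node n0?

0

1. n0.wid = -6  [given at root]
2. n0.ok = 28  [given at root]
3. n1.fin = 3  [S.ok * 3 - 81]
4. n1.lim = false  [S.ok > 28]
5. n2.cnt = "yk"  [terminal]
6. n1.wid = false  [A.lim == true]
7. n3.mk = 3  [S.wid + 9]
8. n3.val = true  [A.wid == false]
9. n4.mk = 0  [E₀.mk * 2 - 6]
10. n5.env = 11  [terminal]
11. n4.val = "rn"  ["rn"]
12. n4.fin = false  [g.env > 11]
13. n4.idx = true  [D.mk == 0]
14. n6.wid = -4  [E₀.mk - 7]
15. n6.ok = 6  [E₀.mk + 3]
16. n7.cnt = "zm"  [terminal]
17. n8.cnt = "xy"  [terminal]
18. n6.tag = 21  [S.ok + S.wid + 19]
19. n9.mk = 17  [S.tag - 4]
20. n9.val = false  [S.tag > 21]
21. n10.env = 8  [terminal]
22. n11.env = 11  [terminal]
23. n9.cnt = 29  [g₀.env + 21]
24. n3.cnt = 10  [S.tag - 11]
25. n12.acc = false  [E.cnt > 10]
26. n12.lab = -9  [(if A.wid then E.cnt else S.wid) - 3]
27. n13.fin = -8  [C.lab + 1]
28. n13.lim = true  [C.lab > -10]
29. n14.env = -2  [terminal]
30. n15.hot = "zv"  [terminal]
31. n13.wid = false  [not A.lim]
32. n16.cnt = "pp"  [terminal]
33. n17.mk = 16  [16]
34. n17.val = false  [C.acc == true]
35. n18.hot = "xp"  [terminal]
36. n17.cnt = 10  [E.mk - 6]
37. n12.live = 28  [C.lab * 2 + 46]
38. n0.tag = 0  [C.live * 2 - 56]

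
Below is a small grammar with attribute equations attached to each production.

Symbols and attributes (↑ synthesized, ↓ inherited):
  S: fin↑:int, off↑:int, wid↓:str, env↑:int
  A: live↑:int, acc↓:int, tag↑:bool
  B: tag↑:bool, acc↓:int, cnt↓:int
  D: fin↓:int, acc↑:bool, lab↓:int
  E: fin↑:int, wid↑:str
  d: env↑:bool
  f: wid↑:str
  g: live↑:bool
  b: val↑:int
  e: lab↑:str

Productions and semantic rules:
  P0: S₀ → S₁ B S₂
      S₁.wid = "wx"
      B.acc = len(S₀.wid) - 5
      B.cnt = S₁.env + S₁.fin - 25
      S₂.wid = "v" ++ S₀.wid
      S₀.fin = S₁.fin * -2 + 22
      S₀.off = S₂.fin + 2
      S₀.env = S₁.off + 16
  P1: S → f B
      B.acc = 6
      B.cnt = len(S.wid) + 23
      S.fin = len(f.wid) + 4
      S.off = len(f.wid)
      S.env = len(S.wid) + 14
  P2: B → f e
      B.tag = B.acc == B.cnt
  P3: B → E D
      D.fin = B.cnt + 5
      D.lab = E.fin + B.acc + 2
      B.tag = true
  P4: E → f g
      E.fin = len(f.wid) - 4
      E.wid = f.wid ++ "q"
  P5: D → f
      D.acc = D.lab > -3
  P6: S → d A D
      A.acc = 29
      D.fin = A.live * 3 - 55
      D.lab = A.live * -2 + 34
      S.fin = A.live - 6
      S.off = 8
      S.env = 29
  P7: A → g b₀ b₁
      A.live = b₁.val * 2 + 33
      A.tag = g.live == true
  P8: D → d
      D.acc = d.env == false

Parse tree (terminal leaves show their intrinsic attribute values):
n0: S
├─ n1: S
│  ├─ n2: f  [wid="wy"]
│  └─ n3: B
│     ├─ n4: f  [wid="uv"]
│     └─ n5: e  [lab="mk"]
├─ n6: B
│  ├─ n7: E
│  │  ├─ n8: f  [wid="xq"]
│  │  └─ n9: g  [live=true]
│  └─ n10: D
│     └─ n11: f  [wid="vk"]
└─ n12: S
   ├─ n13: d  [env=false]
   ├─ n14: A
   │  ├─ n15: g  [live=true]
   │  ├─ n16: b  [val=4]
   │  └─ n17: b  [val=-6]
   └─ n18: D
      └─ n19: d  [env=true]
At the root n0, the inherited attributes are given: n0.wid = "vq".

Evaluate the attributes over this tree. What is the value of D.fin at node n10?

2

1. n0.wid = "vq"  [given at root]
2. n1.wid = "wx"  ["wx"]
3. n2.wid = "wy"  [terminal]
4. n3.acc = 6  [6]
5. n3.cnt = 25  [len(S.wid) + 23]
6. n4.wid = "uv"  [terminal]
7. n5.lab = "mk"  [terminal]
8. n3.tag = false  [B.acc == B.cnt]
9. n1.fin = 6  [len(f.wid) + 4]
10. n1.off = 2  [len(f.wid)]
11. n1.env = 16  [len(S.wid) + 14]
12. n6.acc = -3  [len(S₀.wid) - 5]
13. n6.cnt = -3  [S₁.env + S₁.fin - 25]
14. n8.wid = "xq"  [terminal]
15. n9.live = true  [terminal]
16. n7.fin = -2  [len(f.wid) - 4]
17. n7.wid = "xqq"  [f.wid ++ "q"]
18. n10.fin = 2  [B.cnt + 5]
19. n10.lab = -3  [E.fin + B.acc + 2]
20. n11.wid = "vk"  [terminal]
21. n10.acc = false  [D.lab > -3]
22. n6.tag = true  [true]
23. n12.wid = "vvq"  ["v" ++ S₀.wid]
24. n13.env = false  [terminal]
25. n14.acc = 29  [29]
26. n15.live = true  [terminal]
27. n16.val = 4  [terminal]
28. n17.val = -6  [terminal]
29. n14.live = 21  [b₁.val * 2 + 33]
30. n14.tag = true  [g.live == true]
31. n18.fin = 8  [A.live * 3 - 55]
32. n18.lab = -8  [A.live * -2 + 34]
33. n19.env = true  [terminal]
34. n18.acc = false  [d.env == false]
35. n12.fin = 15  [A.live - 6]
36. n12.off = 8  [8]
37. n12.env = 29  [29]
38. n0.fin = 10  [S₁.fin * -2 + 22]
39. n0.off = 17  [S₂.fin + 2]
40. n0.env = 18  [S₁.off + 16]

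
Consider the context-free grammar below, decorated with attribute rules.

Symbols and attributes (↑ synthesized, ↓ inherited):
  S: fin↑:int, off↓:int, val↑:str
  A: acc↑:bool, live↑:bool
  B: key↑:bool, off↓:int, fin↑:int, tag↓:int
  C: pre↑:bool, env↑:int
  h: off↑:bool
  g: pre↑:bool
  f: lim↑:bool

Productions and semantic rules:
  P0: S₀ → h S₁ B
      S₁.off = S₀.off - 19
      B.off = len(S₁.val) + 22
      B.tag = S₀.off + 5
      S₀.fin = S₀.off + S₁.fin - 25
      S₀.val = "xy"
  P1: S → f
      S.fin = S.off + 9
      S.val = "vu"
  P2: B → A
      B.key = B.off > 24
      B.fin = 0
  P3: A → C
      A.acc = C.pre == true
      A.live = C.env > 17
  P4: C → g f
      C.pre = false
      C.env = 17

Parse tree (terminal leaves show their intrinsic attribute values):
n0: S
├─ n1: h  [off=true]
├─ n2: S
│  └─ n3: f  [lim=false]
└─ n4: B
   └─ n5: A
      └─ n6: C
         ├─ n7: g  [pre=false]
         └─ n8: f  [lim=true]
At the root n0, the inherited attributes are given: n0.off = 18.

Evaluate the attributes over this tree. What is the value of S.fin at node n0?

1. n0.off = 18  [given at root]
2. n1.off = true  [terminal]
3. n2.off = -1  [S₀.off - 19]
4. n3.lim = false  [terminal]
5. n2.fin = 8  [S.off + 9]
6. n2.val = "vu"  ["vu"]
7. n4.off = 24  [len(S₁.val) + 22]
8. n4.tag = 23  [S₀.off + 5]
9. n7.pre = false  [terminal]
10. n8.lim = true  [terminal]
11. n6.pre = false  [false]
12. n6.env = 17  [17]
13. n5.acc = false  [C.pre == true]
14. n5.live = false  [C.env > 17]
15. n4.key = false  [B.off > 24]
16. n4.fin = 0  [0]
17. n0.fin = 1  [S₀.off + S₁.fin - 25]
18. n0.val = "xy"  ["xy"]

1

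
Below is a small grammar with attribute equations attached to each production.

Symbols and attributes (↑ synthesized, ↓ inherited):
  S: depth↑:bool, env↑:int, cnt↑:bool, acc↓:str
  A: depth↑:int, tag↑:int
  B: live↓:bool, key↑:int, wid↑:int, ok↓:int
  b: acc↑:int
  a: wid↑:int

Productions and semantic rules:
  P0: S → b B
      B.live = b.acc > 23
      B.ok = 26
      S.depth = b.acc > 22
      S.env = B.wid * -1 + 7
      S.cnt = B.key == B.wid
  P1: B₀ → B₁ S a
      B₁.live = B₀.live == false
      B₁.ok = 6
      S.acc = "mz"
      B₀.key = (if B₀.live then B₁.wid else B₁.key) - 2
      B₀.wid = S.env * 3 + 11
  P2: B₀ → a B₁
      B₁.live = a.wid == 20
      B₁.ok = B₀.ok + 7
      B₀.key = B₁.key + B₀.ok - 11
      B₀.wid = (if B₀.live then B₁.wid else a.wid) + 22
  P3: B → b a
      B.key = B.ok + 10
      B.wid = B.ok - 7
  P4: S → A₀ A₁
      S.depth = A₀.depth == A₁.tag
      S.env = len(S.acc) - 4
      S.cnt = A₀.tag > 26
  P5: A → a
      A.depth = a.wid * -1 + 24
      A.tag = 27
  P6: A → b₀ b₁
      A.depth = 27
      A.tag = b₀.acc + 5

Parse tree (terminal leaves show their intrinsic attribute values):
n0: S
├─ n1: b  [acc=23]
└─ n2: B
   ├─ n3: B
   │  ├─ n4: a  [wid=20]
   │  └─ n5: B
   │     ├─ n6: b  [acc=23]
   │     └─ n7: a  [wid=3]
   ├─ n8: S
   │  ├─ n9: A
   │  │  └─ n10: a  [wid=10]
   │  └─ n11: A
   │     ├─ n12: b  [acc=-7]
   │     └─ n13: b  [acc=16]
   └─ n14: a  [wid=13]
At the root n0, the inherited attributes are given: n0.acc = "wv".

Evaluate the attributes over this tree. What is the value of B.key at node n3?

1. n0.acc = "wv"  [given at root]
2. n1.acc = 23  [terminal]
3. n2.live = false  [b.acc > 23]
4. n2.ok = 26  [26]
5. n3.live = true  [B₀.live == false]
6. n3.ok = 6  [6]
7. n4.wid = 20  [terminal]
8. n5.live = true  [a.wid == 20]
9. n5.ok = 13  [B₀.ok + 7]
10. n6.acc = 23  [terminal]
11. n7.wid = 3  [terminal]
12. n5.key = 23  [B.ok + 10]
13. n5.wid = 6  [B.ok - 7]
14. n3.key = 18  [B₁.key + B₀.ok - 11]
15. n3.wid = 28  [(if B₀.live then B₁.wid else a.wid) + 22]
16. n8.acc = "mz"  ["mz"]
17. n10.wid = 10  [terminal]
18. n9.depth = 14  [a.wid * -1 + 24]
19. n9.tag = 27  [27]
20. n12.acc = -7  [terminal]
21. n13.acc = 16  [terminal]
22. n11.depth = 27  [27]
23. n11.tag = -2  [b₀.acc + 5]
24. n8.depth = false  [A₀.depth == A₁.tag]
25. n8.env = -2  [len(S.acc) - 4]
26. n8.cnt = true  [A₀.tag > 26]
27. n14.wid = 13  [terminal]
28. n2.key = 16  [(if B₀.live then B₁.wid else B₁.key) - 2]
29. n2.wid = 5  [S.env * 3 + 11]
30. n0.depth = true  [b.acc > 22]
31. n0.env = 2  [B.wid * -1 + 7]
32. n0.cnt = false  [B.key == B.wid]

18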